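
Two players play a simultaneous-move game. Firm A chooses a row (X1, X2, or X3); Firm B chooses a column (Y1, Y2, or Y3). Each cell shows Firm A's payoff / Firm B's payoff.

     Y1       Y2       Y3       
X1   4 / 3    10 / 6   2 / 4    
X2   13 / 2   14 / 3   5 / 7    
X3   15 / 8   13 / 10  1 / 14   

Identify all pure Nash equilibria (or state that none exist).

(X2, Y3)

Find each player's best response to every opponent strategy; NE are the intersections.
Firm A's best responses — vs Y1: X3 (payoff 15); vs Y2: X2 (payoff 14); vs Y3: X2 (payoff 5).
Firm B's best responses — vs X1: Y2 (payoff 6); vs X2: Y3 (payoff 7); vs X3: Y3 (payoff 14).
The only mutual best response is (X2, Y3); neither player gains by switching there.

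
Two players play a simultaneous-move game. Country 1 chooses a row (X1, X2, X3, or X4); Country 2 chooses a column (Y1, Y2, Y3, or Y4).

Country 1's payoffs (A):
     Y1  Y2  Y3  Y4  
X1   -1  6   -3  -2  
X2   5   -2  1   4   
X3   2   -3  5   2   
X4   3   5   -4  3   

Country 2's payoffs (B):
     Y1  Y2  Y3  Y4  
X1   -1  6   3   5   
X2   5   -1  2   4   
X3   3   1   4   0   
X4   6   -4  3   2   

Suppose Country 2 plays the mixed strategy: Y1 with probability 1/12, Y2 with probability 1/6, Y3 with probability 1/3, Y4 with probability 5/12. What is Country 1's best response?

X3

Compute Country 1's expected payoff from each pure strategy against the given mix.
X1: (1/12)·(-1) + (1/6)·6 + (1/3)·(-3) + (5/12)·(-2) = -11/12
X2: (1/12)·5 + (1/6)·(-2) + (1/3)·1 + (5/12)·4 = 25/12
X3: (1/12)·2 + (1/6)·(-3) + (1/3)·5 + (5/12)·2 = 13/6
X4: (1/12)·3 + (1/6)·5 + (1/3)·(-4) + (5/12)·3 = 1
Highest expected payoff is 13/6, from X3.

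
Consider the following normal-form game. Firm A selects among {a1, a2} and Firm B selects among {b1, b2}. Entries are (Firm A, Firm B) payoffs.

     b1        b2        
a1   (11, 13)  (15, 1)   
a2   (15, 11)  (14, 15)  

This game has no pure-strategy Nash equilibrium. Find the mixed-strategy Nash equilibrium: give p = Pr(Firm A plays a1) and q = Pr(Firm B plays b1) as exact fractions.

Each player's mixing probability is pinned down by making the *other* player indifferent.
Firm B indifferent between b1 and b2: p·13 + (1−p)·11 = p·1 + (1−p)·15 ⟹ 11 + 2p = 15 + (-14)p ⟹ p = 1/4.
Firm A indifferent between a1 and a2: q·11 + (1−q)·15 = q·15 + (1−q)·14 ⟹ 15 + (-4)q = 14 + 1q ⟹ q = 1/5.

p = 1/4, q = 1/5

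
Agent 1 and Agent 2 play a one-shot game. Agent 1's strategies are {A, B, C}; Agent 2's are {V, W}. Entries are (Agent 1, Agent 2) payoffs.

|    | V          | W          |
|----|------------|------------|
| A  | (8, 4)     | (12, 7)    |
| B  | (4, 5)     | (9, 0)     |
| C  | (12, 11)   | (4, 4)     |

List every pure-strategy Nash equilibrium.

Check mutual best responses: a cell is a NE iff neither player can gain by unilaterally deviating.
Agent 1's best responses — vs V: C (payoff 12); vs W: A (payoff 12).
Agent 2's best responses — vs A: W (payoff 7); vs B: V (payoff 5); vs C: V (payoff 11).
Mutual best responses occur at (A, W) and (C, V); at each, neither player gains by switching.

(A, W) and (C, V)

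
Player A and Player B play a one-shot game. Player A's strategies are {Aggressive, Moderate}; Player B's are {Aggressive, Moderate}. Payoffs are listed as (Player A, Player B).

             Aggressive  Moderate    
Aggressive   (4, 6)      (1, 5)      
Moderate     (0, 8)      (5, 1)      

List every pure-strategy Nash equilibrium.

(Aggressive, Aggressive)

A profile is a Nash equilibrium when each player is best-responding to the other.
Player A's best responses — vs Aggressive: Aggressive (payoff 4); vs Moderate: Moderate (payoff 5).
Player B's best responses — vs Aggressive: Aggressive (payoff 6); vs Moderate: Aggressive (payoff 8).
The only mutual best response is (Aggressive, Aggressive); neither player gains by switching there.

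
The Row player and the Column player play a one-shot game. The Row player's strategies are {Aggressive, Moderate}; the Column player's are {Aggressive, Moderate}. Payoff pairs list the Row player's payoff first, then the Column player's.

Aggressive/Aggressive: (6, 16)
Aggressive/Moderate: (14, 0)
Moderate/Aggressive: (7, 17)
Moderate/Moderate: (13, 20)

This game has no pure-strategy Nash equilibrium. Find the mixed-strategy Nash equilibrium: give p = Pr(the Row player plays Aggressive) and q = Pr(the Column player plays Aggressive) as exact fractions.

In a mixed NE each player is indifferent between their pure strategies, so the opponent's mix sets the indifference.
The Column player indifferent between Aggressive and Moderate: p·16 + (1−p)·17 = p·0 + (1−p)·20 ⟹ 17 + (-1)p = 20 + (-20)p ⟹ p = 3/19.
The Row player indifferent between Aggressive and Moderate: q·6 + (1−q)·14 = q·7 + (1−q)·13 ⟹ 14 + (-8)q = 13 + (-6)q ⟹ q = 1/2.

p = 3/19, q = 1/2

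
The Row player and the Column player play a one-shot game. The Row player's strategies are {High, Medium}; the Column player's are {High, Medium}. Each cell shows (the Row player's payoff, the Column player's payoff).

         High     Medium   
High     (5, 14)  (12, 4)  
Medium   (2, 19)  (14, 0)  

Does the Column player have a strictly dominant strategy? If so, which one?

High

Check whether one of the Column player's strategies beats all alternatives regardless of what the opponent does.
High strictly dominates: vs High: 14 > 4; vs Medium: 19 > 0.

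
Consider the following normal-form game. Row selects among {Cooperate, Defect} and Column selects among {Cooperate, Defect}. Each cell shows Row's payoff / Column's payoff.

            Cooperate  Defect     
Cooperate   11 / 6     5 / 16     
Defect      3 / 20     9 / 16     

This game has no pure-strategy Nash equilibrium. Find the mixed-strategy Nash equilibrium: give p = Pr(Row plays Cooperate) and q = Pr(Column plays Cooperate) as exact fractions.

In a mixed NE each player is indifferent between their pure strategies, so the opponent's mix sets the indifference.
Column indifferent between Cooperate and Defect: p·6 + (1−p)·20 = p·16 + (1−p)·16 ⟹ 20 + (-14)p = 16 + 0p ⟹ p = 2/7.
Row indifferent between Cooperate and Defect: q·11 + (1−q)·5 = q·3 + (1−q)·9 ⟹ 5 + 6q = 9 + (-6)q ⟹ q = 1/3.

p = 2/7, q = 1/3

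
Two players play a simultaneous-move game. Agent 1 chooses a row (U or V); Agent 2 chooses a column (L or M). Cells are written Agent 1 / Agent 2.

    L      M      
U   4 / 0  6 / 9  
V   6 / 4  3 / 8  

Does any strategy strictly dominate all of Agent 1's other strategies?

No strictly dominant strategy

A strategy is strictly dominant if it gives Agent 1 a strictly higher payoff than every other strategy, against every choice by the opponent.
U is not dominant: against L, V gives 6 > 4.
V is not dominant: against M, U gives 6 > 3.
No single strategy is best against every opponent action.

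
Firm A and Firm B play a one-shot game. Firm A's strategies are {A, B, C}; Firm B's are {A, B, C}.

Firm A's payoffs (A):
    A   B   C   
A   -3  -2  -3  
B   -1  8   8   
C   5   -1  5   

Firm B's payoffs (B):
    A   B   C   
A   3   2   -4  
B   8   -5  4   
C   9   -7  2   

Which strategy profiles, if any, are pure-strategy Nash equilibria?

Find each player's best response to every opponent strategy; NE are the intersections.
Firm A's best responses — vs A: C (payoff 5); vs B: B (payoff 8); vs C: B (payoff 8).
Firm B's best responses — vs A: A (payoff 3); vs B: A (payoff 8); vs C: A (payoff 9).
The only mutual best response is (C, A); neither player gains by switching there.

(C, A)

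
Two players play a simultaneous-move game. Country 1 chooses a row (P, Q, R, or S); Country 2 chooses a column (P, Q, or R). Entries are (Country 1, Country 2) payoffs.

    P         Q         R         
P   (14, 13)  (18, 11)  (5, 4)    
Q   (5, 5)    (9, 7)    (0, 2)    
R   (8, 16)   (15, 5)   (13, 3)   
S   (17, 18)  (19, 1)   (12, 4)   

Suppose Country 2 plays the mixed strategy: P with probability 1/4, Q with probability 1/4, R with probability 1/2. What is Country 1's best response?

S

Compute Country 1's expected payoff from each pure strategy against the given mix.
P: (1/4)·14 + (1/4)·18 + (1/2)·5 = 21/2
Q: (1/4)·5 + (1/4)·9 + (1/2)·0 = 7/2
R: (1/4)·8 + (1/4)·15 + (1/2)·13 = 49/4
S: (1/4)·17 + (1/4)·19 + (1/2)·12 = 15
Highest expected payoff is 15, from S.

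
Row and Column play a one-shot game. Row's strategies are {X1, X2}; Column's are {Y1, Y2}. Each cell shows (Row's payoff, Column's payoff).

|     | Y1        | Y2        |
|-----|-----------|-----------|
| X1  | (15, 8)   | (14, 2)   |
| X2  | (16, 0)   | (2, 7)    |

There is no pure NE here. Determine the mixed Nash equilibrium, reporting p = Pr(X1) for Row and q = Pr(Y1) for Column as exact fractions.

Each player's mixing probability is pinned down by making the *other* player indifferent.
Column indifferent between Y1 and Y2: p·8 + (1−p)·0 = p·2 + (1−p)·7 ⟹ 0 + 8p = 7 + (-5)p ⟹ p = 7/13.
Row indifferent between X1 and X2: q·15 + (1−q)·14 = q·16 + (1−q)·2 ⟹ 14 + 1q = 2 + 14q ⟹ q = 12/13.

p = 7/13, q = 12/13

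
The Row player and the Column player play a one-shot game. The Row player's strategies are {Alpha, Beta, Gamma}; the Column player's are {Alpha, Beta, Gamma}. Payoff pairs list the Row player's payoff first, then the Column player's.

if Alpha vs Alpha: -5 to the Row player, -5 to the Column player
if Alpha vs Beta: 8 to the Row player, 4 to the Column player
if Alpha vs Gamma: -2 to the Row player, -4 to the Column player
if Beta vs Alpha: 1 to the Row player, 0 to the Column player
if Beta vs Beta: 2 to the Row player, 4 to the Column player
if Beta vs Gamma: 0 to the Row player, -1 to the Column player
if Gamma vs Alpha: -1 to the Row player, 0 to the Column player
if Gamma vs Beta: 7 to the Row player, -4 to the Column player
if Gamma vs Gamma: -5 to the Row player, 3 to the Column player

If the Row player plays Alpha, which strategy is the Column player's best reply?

Beta

With the Row player fixed at Alpha, the Column player's payoffs are: Alpha → -5, Beta → 4, Gamma → -4.
The maximum is 4, achieved by Beta.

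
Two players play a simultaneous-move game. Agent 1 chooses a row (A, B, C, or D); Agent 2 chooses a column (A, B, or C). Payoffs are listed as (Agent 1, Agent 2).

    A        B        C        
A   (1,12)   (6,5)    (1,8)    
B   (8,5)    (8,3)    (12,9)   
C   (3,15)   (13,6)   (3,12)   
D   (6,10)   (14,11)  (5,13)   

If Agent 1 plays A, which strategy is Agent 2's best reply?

With Agent 1 fixed at A, Agent 2's payoffs are: A → 12, B → 5, C → 8.
The maximum is 12, achieved by A.

A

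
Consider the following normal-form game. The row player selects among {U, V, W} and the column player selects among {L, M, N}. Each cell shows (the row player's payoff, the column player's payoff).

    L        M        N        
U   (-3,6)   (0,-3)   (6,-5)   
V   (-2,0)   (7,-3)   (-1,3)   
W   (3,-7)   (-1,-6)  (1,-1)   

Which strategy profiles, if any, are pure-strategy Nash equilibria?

Find each player's best response to every opponent strategy; NE are the intersections.
The row player's best responses — vs L: W (payoff 3); vs M: V (payoff 7); vs N: U (payoff 6).
The column player's best responses — vs U: L (payoff 6); vs V: N (payoff 3); vs W: N (payoff -1).
No cell has both players best-responding. For instance, the row player's best reply to N is U, but against U the column player prefers L over N.

None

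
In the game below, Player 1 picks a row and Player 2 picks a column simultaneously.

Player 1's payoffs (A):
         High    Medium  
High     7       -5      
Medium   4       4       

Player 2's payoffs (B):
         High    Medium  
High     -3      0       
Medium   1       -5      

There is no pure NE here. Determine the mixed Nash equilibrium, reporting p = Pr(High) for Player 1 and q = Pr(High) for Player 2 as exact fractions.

p = 2/3, q = 3/4

In a mixed NE each player is indifferent between their pure strategies, so the opponent's mix sets the indifference.
Player 2 indifferent between High and Medium: p·(-3) + (1−p)·1 = p·0 + (1−p)·(-5) ⟹ 1 + (-4)p = (-5) + 5p ⟹ p = 2/3.
Player 1 indifferent between High and Medium: q·7 + (1−q)·(-5) = q·4 + (1−q)·4 ⟹ (-5) + 12q = 4 + 0q ⟹ q = 3/4.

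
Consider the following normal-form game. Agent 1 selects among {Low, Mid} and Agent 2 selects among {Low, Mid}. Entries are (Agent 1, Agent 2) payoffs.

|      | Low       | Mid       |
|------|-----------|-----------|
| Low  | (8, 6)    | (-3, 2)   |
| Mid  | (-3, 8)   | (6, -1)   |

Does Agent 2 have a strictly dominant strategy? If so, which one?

Low

A strategy is strictly dominant if it gives Agent 2 a strictly higher payoff than every other strategy, against every choice by the opponent.
Low strictly dominates: vs Low: 6 > 2; vs Mid: 8 > -1.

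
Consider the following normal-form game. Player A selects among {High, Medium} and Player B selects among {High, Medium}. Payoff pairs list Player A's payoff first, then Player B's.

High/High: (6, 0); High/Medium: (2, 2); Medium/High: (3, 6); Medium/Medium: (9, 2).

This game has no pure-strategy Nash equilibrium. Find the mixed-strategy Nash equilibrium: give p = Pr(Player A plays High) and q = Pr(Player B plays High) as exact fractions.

Each player's mixing probability is pinned down by making the *other* player indifferent.
Player B indifferent between High and Medium: p·0 + (1−p)·6 = p·2 + (1−p)·2 ⟹ 6 + (-6)p = 2 + 0p ⟹ p = 2/3.
Player A indifferent between High and Medium: q·6 + (1−q)·2 = q·3 + (1−q)·9 ⟹ 2 + 4q = 9 + (-6)q ⟹ q = 7/10.

p = 2/3, q = 7/10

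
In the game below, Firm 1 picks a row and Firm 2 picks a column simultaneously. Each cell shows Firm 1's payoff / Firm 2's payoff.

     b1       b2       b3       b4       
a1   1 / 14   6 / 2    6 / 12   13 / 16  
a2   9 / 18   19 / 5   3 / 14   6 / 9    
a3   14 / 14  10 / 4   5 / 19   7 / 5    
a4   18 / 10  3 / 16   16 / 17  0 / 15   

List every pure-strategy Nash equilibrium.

(a1, b4) and (a4, b3)

Check mutual best responses: a cell is a NE iff neither player can gain by unilaterally deviating.
Firm 1's best responses — vs b1: a4 (payoff 18); vs b2: a2 (payoff 19); vs b3: a4 (payoff 16); vs b4: a1 (payoff 13).
Firm 2's best responses — vs a1: b4 (payoff 16); vs a2: b1 (payoff 18); vs a3: b3 (payoff 19); vs a4: b3 (payoff 17).
Mutual best responses occur at (a1, b4) and (a4, b3); at each, neither player gains by switching.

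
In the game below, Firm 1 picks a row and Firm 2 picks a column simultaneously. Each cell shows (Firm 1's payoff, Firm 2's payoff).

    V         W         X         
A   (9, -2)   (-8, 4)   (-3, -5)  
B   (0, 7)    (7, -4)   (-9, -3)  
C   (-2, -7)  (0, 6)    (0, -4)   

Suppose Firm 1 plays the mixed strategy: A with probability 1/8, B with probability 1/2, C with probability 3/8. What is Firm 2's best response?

Firm 2's best reply maximizes expected payoff against the mix.
V: (1/8)·(-2) + (1/2)·7 + (3/8)·(-7) = 5/8
W: (1/8)·4 + (1/2)·(-4) + (3/8)·6 = 3/4
X: (1/8)·(-5) + (1/2)·(-3) + (3/8)·(-4) = -29/8
Highest expected payoff is 3/4, from W.

W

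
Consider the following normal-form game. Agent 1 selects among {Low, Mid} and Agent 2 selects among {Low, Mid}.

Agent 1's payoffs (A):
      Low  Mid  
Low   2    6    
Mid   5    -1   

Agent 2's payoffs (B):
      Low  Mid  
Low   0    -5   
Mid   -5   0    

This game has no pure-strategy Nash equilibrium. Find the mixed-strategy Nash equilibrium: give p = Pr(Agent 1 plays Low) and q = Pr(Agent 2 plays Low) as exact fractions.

p = 1/2, q = 7/10

Each player's mixing probability is pinned down by making the *other* player indifferent.
Agent 2 indifferent between Low and Mid: p·0 + (1−p)·(-5) = p·(-5) + (1−p)·0 ⟹ (-5) + 5p = 0 + (-5)p ⟹ p = 1/2.
Agent 1 indifferent between Low and Mid: q·2 + (1−q)·6 = q·5 + (1−q)·(-1) ⟹ 6 + (-4)q = (-1) + 6q ⟹ q = 7/10.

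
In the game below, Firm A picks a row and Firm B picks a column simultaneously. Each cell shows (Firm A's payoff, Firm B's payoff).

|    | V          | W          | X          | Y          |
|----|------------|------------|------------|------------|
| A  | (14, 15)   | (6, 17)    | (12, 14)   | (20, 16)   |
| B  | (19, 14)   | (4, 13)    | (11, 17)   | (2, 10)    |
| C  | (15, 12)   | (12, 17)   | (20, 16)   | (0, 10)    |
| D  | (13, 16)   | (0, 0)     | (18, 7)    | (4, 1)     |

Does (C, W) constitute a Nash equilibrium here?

Holding Firm B at W: Firm A gets 12 from C, versus 6 from A, 4 from B, 0 from D. No profitable deviation for Firm A.
Holding Firm A at C: Firm B gets 17 from W, versus 12 from V, 16 from X, 10 from Y. No profitable deviation for Firm B either.

Yes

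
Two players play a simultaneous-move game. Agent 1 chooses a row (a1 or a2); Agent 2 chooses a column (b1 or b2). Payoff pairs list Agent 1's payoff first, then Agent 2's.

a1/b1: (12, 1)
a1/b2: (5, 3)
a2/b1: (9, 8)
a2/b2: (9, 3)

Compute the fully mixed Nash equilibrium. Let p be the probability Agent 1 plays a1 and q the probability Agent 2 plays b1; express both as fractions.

p = 5/7, q = 4/7

Each player's mixing probability is pinned down by making the *other* player indifferent.
Agent 2 indifferent between b1 and b2: p·1 + (1−p)·8 = p·3 + (1−p)·3 ⟹ 8 + (-7)p = 3 + 0p ⟹ p = 5/7.
Agent 1 indifferent between a1 and a2: q·12 + (1−q)·5 = q·9 + (1−q)·9 ⟹ 5 + 7q = 9 + 0q ⟹ q = 4/7.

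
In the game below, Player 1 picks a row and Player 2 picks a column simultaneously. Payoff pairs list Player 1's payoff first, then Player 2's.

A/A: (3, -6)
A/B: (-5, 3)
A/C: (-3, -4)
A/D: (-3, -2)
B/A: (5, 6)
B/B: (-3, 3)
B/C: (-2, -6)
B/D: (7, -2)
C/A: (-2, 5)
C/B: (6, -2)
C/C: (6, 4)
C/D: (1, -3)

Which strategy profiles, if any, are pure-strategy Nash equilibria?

(B, A)

Find each player's best response to every opponent strategy; NE are the intersections.
Player 1's best responses — vs A: B (payoff 5); vs B: C (payoff 6); vs C: C (payoff 6); vs D: B (payoff 7).
Player 2's best responses — vs A: B (payoff 3); vs B: A (payoff 6); vs C: A (payoff 5).
The only mutual best response is (B, A); neither player gains by switching there.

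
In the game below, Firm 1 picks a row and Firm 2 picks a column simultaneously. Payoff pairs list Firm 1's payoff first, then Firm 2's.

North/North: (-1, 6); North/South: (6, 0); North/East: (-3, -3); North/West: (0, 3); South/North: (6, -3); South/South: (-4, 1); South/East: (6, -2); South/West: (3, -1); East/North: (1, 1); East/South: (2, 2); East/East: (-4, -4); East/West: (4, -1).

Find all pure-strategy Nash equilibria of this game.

None

Check mutual best responses: a cell is a NE iff neither player can gain by unilaterally deviating.
Firm 1's best responses — vs North: South (payoff 6); vs South: North (payoff 6); vs East: South (payoff 6); vs West: East (payoff 4).
Firm 2's best responses — vs North: North (payoff 6); vs South: South (payoff 1); vs East: South (payoff 2).
No cell has both players best-responding. For instance, Firm 1's best reply to South is North, but against North Firm 2 prefers North over South.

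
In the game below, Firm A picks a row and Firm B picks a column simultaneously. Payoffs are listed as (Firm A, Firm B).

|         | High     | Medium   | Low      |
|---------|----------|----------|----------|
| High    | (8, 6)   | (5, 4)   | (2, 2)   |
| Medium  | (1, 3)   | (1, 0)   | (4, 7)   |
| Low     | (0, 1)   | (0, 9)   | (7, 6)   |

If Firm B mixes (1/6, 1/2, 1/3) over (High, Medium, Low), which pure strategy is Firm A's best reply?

High

Firm A's best reply maximizes expected payoff against the mix.
High: (1/6)·8 + (1/2)·5 + (1/3)·2 = 9/2
Medium: (1/6)·1 + (1/2)·1 + (1/3)·4 = 2
Low: (1/6)·0 + (1/2)·0 + (1/3)·7 = 7/3
Highest expected payoff is 9/2, from High.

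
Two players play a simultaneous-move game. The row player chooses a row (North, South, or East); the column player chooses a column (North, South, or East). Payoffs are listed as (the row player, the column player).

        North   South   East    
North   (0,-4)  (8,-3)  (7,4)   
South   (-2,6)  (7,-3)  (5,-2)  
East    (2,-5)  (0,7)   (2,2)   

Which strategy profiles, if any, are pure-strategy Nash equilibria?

A profile is a Nash equilibrium when each player is best-responding to the other.
The row player's best responses — vs North: East (payoff 2); vs South: North (payoff 8); vs East: North (payoff 7).
The column player's best responses — vs North: East (payoff 4); vs South: North (payoff 6); vs East: South (payoff 7).
The only mutual best response is (North, East); neither player gains by switching there.

(North, East)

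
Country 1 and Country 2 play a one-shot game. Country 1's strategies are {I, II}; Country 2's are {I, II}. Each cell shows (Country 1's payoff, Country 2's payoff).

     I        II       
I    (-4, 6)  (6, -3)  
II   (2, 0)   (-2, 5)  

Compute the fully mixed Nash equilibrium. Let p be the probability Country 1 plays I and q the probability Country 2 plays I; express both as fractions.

p = 5/14, q = 4/7

Each player's mixing probability is pinned down by making the *other* player indifferent.
Country 2 indifferent between I and II: p·6 + (1−p)·0 = p·(-3) + (1−p)·5 ⟹ 0 + 6p = 5 + (-8)p ⟹ p = 5/14.
Country 1 indifferent between I and II: q·(-4) + (1−q)·6 = q·2 + (1−q)·(-2) ⟹ 6 + (-10)q = (-2) + 4q ⟹ q = 4/7.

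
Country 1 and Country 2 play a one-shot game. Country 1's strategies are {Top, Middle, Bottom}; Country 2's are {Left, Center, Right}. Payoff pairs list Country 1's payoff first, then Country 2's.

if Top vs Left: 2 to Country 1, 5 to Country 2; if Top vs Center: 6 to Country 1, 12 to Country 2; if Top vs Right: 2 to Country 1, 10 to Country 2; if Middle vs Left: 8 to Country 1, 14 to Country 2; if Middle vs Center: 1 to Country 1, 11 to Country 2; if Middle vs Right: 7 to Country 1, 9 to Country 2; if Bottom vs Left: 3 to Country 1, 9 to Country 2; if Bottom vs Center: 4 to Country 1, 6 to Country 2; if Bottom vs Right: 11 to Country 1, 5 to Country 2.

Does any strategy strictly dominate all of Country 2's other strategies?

None

Check whether one of Country 2's strategies beats all alternatives regardless of what the opponent does.
Left is not dominant: against Top, Center gives 12 > 5.
Center is not dominant: against Middle, Left gives 14 > 11.
Right is not dominant: against Top, Center gives 12 > 10.
No single strategy is best against every opponent action.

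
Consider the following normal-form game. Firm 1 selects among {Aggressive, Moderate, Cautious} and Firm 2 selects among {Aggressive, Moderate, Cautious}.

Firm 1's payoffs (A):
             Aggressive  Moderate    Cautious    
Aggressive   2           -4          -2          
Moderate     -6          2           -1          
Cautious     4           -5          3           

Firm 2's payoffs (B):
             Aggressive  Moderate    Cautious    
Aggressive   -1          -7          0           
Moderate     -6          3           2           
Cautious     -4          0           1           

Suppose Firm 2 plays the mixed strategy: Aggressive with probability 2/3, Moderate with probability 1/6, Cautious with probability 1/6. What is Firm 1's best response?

Firm 1's best reply maximizes expected payoff against the mix.
Aggressive: (2/3)·2 + (1/6)·(-4) + (1/6)·(-2) = 1/3
Moderate: (2/3)·(-6) + (1/6)·2 + (1/6)·(-1) = -23/6
Cautious: (2/3)·4 + (1/6)·(-5) + (1/6)·3 = 7/3
Highest expected payoff is 7/3, from Cautious.

Cautious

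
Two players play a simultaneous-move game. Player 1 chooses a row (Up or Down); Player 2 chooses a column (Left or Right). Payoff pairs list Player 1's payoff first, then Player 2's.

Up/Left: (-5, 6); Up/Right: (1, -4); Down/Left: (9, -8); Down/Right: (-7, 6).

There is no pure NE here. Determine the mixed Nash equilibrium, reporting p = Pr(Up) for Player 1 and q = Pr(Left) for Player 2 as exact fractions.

In a mixed NE each player is indifferent between their pure strategies, so the opponent's mix sets the indifference.
Player 2 indifferent between Left and Right: p·6 + (1−p)·(-8) = p·(-4) + (1−p)·6 ⟹ (-8) + 14p = 6 + (-10)p ⟹ p = 7/12.
Player 1 indifferent between Up and Down: q·(-5) + (1−q)·1 = q·9 + (1−q)·(-7) ⟹ 1 + (-6)q = (-7) + 16q ⟹ q = 4/11.

p = 7/12, q = 4/11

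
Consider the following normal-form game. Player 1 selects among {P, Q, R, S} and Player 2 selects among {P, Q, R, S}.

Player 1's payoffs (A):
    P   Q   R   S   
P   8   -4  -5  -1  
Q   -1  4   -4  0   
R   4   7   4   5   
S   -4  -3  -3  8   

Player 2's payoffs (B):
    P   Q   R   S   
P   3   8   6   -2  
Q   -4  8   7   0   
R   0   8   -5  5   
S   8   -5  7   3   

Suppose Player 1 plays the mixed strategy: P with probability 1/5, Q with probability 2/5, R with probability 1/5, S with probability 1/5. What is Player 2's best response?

Player 2's best reply maximizes expected payoff against the mix.
P: (1/5)·3 + (2/5)·(-4) + (1/5)·0 + (1/5)·8 = 3/5
Q: (1/5)·8 + (2/5)·8 + (1/5)·8 + (1/5)·(-5) = 27/5
R: (1/5)·6 + (2/5)·7 + (1/5)·(-5) + (1/5)·7 = 22/5
S: (1/5)·(-2) + (2/5)·0 + (1/5)·5 + (1/5)·3 = 6/5
Highest expected payoff is 27/5, from Q.

Q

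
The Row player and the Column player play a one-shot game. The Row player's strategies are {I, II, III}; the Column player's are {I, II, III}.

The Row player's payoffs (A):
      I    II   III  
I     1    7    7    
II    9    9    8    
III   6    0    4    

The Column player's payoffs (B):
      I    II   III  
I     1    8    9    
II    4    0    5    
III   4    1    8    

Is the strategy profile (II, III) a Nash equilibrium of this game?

Yes

Holding the Column player at III: the Row player gets 8 from II, versus 7 from I, 4 from III. No profitable deviation for the Row player.
Holding the Row player at II: the Column player gets 5 from III, versus 4 from I, 0 from II. No profitable deviation for the Column player either.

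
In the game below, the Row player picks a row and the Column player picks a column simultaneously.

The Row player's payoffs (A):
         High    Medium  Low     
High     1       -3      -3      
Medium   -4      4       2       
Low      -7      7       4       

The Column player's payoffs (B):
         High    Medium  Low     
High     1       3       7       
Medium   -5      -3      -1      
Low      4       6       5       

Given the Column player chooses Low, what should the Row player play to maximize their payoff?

With the Column player fixed at Low, the Row player's payoffs are: High → -3, Medium → 2, Low → 4.
The maximum is 4, achieved by Low.

Low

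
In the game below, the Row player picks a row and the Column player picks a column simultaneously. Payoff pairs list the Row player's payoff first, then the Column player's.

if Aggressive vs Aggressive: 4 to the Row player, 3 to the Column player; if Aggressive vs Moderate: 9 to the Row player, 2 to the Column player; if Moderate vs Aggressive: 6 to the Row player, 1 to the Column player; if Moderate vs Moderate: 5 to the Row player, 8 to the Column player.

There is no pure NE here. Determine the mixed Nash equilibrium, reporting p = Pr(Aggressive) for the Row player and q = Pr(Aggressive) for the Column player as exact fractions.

In a mixed NE each player is indifferent between their pure strategies, so the opponent's mix sets the indifference.
The Column player indifferent between Aggressive and Moderate: p·3 + (1−p)·1 = p·2 + (1−p)·8 ⟹ 1 + 2p = 8 + (-6)p ⟹ p = 7/8.
The Row player indifferent between Aggressive and Moderate: q·4 + (1−q)·9 = q·6 + (1−q)·5 ⟹ 9 + (-5)q = 5 + 1q ⟹ q = 2/3.

p = 7/8, q = 2/3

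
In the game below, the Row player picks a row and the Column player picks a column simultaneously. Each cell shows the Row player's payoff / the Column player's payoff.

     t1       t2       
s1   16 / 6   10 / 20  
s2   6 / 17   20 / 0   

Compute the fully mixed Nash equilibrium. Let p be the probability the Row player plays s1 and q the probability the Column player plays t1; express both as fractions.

p = 17/31, q = 1/2

Each player's mixing probability is pinned down by making the *other* player indifferent.
The Column player indifferent between t1 and t2: p·6 + (1−p)·17 = p·20 + (1−p)·0 ⟹ 17 + (-11)p = 0 + 20p ⟹ p = 17/31.
The Row player indifferent between s1 and s2: q·16 + (1−q)·10 = q·6 + (1−q)·20 ⟹ 10 + 6q = 20 + (-14)q ⟹ q = 1/2.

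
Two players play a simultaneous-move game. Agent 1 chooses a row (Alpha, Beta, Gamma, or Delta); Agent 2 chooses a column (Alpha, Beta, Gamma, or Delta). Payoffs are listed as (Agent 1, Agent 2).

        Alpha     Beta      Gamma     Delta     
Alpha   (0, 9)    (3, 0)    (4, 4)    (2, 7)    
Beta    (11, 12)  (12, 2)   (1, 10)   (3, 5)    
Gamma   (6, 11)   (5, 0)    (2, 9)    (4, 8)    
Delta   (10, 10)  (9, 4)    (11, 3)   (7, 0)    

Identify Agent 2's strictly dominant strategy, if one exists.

Alpha

Check whether one of Agent 2's strategies beats all alternatives regardless of what the opponent does.
Alpha strictly dominates: vs Alpha: 9 > each of {0, 4, 7}; vs Beta: 12 > each of {2, 10, 5}; vs Gamma: 11 > each of {0, 9, 8}; vs Delta: 10 > each of {4, 3, 0}.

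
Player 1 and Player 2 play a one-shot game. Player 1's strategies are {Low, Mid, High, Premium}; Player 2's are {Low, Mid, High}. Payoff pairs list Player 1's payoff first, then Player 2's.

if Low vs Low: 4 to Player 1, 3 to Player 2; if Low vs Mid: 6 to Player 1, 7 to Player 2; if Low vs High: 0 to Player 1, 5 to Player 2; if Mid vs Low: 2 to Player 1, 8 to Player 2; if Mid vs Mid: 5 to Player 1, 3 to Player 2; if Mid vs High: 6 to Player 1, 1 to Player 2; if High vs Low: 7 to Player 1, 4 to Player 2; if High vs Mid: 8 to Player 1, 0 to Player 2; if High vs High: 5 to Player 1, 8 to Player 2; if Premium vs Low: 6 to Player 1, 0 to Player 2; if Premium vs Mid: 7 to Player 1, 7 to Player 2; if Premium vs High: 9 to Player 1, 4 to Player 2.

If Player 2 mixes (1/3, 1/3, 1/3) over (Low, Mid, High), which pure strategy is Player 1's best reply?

Premium

Compute Player 1's expected payoff from each pure strategy against the given mix.
Low: (1/3)·4 + (1/3)·6 + (1/3)·0 = 10/3
Mid: (1/3)·2 + (1/3)·5 + (1/3)·6 = 13/3
High: (1/3)·7 + (1/3)·8 + (1/3)·5 = 20/3
Premium: (1/3)·6 + (1/3)·7 + (1/3)·9 = 22/3
Highest expected payoff is 22/3, from Premium.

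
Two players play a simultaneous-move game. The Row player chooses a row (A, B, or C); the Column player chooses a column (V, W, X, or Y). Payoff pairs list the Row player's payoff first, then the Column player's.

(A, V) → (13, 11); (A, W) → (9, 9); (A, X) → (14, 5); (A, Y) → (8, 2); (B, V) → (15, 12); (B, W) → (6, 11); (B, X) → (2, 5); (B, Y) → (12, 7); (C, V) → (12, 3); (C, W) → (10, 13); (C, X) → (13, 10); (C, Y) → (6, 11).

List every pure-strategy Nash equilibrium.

(B, V) and (C, W)

Find each player's best response to every opponent strategy; NE are the intersections.
The Row player's best responses — vs V: B (payoff 15); vs W: C (payoff 10); vs X: A (payoff 14); vs Y: B (payoff 12).
The Column player's best responses — vs A: V (payoff 11); vs B: V (payoff 12); vs C: W (payoff 13).
Mutual best responses occur at (B, V) and (C, W); at each, neither player gains by switching.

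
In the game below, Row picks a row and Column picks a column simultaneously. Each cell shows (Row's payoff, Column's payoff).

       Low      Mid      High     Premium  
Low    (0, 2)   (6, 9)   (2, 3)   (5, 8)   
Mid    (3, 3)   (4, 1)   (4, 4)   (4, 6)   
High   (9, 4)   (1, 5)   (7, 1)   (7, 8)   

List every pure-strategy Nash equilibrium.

Check mutual best responses: a cell is a NE iff neither player can gain by unilaterally deviating.
Row's best responses — vs Low: High (payoff 9); vs Mid: Low (payoff 6); vs High: High (payoff 7); vs Premium: High (payoff 7).
Column's best responses — vs Low: Mid (payoff 9); vs Mid: Premium (payoff 6); vs High: Premium (payoff 8).
Mutual best responses occur at (Low, Mid) and (High, Premium); at each, neither player gains by switching.

(Low, Mid) and (High, Premium)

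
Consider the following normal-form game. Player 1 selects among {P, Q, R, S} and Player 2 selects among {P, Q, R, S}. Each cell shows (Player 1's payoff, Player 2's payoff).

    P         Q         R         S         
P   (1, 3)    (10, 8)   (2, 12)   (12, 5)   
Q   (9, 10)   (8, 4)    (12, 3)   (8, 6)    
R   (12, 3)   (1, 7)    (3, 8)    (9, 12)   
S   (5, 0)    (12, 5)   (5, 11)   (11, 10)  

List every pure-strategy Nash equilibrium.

A profile is a Nash equilibrium when each player is best-responding to the other.
Player 1's best responses — vs P: R (payoff 12); vs Q: S (payoff 12); vs R: Q (payoff 12); vs S: P (payoff 12).
Player 2's best responses — vs P: R (payoff 12); vs Q: P (payoff 10); vs R: S (payoff 12); vs S: R (payoff 11).
No cell has both players best-responding. For instance, Player 1's best reply to P is R, but against R Player 2 prefers S over P.

No pure-strategy Nash equilibrium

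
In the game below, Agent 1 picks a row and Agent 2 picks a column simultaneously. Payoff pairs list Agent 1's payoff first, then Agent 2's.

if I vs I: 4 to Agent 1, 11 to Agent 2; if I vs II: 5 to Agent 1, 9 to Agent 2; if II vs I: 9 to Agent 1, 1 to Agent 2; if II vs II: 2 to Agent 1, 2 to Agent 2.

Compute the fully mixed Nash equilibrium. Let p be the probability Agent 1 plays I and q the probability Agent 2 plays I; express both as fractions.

Each player's mixing probability is pinned down by making the *other* player indifferent.
Agent 2 indifferent between I and II: p·11 + (1−p)·1 = p·9 + (1−p)·2 ⟹ 1 + 10p = 2 + 7p ⟹ p = 1/3.
Agent 1 indifferent between I and II: q·4 + (1−q)·5 = q·9 + (1−q)·2 ⟹ 5 + (-1)q = 2 + 7q ⟹ q = 3/8.

p = 1/3, q = 3/8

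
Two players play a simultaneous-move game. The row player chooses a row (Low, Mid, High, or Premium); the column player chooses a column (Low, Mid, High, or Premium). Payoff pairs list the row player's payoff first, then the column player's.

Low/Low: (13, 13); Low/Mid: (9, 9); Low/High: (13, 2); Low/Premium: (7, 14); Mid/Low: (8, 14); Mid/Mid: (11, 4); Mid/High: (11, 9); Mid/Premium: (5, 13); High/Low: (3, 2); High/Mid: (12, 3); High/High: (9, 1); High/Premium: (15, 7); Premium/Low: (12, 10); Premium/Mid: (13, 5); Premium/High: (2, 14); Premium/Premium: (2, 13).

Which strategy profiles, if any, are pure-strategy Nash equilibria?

(High, Premium)

A profile is a Nash equilibrium when each player is best-responding to the other.
The row player's best responses — vs Low: Low (payoff 13); vs Mid: Premium (payoff 13); vs High: Low (payoff 13); vs Premium: High (payoff 15).
The column player's best responses — vs Low: Premium (payoff 14); vs Mid: Low (payoff 14); vs High: Premium (payoff 7); vs Premium: High (payoff 14).
The only mutual best response is (High, Premium); neither player gains by switching there.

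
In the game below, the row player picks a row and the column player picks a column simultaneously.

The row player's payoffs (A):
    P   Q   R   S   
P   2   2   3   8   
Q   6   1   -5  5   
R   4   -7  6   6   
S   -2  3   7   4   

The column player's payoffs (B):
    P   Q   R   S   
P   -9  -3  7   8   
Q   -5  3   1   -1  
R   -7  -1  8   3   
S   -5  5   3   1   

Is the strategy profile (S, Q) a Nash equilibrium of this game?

Yes

Holding the column player at Q: the row player gets 3 from S, versus 2 from P, 1 from Q, -7 from R. No profitable deviation for the row player.
Holding the row player at S: the column player gets 5 from Q, versus -5 from P, 3 from R, 1 from S. No profitable deviation for the column player either.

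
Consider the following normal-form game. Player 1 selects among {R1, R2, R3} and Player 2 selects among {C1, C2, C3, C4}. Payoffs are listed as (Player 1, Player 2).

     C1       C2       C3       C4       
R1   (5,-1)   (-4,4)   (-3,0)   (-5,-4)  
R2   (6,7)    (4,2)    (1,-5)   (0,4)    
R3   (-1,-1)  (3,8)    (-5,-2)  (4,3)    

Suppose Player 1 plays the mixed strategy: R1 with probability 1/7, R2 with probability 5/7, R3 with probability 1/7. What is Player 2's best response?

Compute Player 2's expected payoff from each pure strategy against the given mix.
C1: (1/7)·(-1) + (5/7)·7 + (1/7)·(-1) = 33/7
C2: (1/7)·4 + (5/7)·2 + (1/7)·8 = 22/7
C3: (1/7)·0 + (5/7)·(-5) + (1/7)·(-2) = -27/7
C4: (1/7)·(-4) + (5/7)·4 + (1/7)·3 = 19/7
Highest expected payoff is 33/7, from C1.

C1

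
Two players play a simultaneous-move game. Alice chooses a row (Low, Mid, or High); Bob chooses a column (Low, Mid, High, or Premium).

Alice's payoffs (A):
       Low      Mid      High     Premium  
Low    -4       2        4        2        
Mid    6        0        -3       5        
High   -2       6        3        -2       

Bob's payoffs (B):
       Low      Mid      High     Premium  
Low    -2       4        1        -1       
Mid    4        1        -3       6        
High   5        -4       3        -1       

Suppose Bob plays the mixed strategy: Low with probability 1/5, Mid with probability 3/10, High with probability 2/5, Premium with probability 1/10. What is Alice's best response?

High

Compute Alice's expected payoff from each pure strategy against the given mix.
Low: (1/5)·(-4) + (3/10)·2 + (2/5)·4 + (1/10)·2 = 8/5
Mid: (1/5)·6 + (3/10)·0 + (2/5)·(-3) + (1/10)·5 = 1/2
High: (1/5)·(-2) + (3/10)·6 + (2/5)·3 + (1/10)·(-2) = 12/5
Highest expected payoff is 12/5, from High.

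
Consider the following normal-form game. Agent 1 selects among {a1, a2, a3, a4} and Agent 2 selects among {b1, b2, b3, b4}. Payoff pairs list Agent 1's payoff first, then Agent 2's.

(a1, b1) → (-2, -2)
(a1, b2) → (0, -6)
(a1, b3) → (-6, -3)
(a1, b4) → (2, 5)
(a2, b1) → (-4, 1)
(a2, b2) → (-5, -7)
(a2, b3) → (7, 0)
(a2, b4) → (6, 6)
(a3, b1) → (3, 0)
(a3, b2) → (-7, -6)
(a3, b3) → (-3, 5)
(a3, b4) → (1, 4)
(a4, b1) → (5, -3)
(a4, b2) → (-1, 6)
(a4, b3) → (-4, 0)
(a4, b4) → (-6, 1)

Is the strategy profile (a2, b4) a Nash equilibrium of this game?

Holding Agent 2 at b4: Agent 1 gets 6 from a2, versus 2 from a1, 1 from a3, -6 from a4. No profitable deviation for Agent 1.
Holding Agent 1 at a2: Agent 2 gets 6 from b4, versus 1 from b1, -7 from b2, 0 from b3. No profitable deviation for Agent 2 either.

Yes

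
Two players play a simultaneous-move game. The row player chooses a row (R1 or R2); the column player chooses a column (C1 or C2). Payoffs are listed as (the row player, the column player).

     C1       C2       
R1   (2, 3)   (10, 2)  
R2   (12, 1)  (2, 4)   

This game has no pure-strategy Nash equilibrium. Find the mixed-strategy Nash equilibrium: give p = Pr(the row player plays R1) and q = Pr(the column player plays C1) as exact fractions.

In a mixed NE each player is indifferent between their pure strategies, so the opponent's mix sets the indifference.
The column player indifferent between C1 and C2: p·3 + (1−p)·1 = p·2 + (1−p)·4 ⟹ 1 + 2p = 4 + (-2)p ⟹ p = 3/4.
The row player indifferent between R1 and R2: q·2 + (1−q)·10 = q·12 + (1−q)·2 ⟹ 10 + (-8)q = 2 + 10q ⟹ q = 4/9.

p = 3/4, q = 4/9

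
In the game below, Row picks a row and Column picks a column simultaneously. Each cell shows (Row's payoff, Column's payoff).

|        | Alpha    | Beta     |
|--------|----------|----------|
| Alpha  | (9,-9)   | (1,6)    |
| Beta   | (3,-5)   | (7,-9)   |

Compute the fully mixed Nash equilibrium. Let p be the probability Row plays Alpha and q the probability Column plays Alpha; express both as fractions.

p = 4/19, q = 1/2

In a mixed NE each player is indifferent between their pure strategies, so the opponent's mix sets the indifference.
Column indifferent between Alpha and Beta: p·(-9) + (1−p)·(-5) = p·6 + (1−p)·(-9) ⟹ (-5) + (-4)p = (-9) + 15p ⟹ p = 4/19.
Row indifferent between Alpha and Beta: q·9 + (1−q)·1 = q·3 + (1−q)·7 ⟹ 1 + 8q = 7 + (-4)q ⟹ q = 1/2.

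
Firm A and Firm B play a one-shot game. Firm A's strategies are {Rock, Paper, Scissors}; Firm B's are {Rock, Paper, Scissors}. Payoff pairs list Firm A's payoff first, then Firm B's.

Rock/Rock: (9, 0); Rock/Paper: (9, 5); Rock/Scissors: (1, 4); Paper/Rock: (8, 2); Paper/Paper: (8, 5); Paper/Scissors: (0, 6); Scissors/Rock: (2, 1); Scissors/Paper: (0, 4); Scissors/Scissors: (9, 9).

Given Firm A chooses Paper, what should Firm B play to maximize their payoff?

With Firm A fixed at Paper, Firm B's payoffs are: Rock → 2, Paper → 5, Scissors → 6.
The maximum is 6, achieved by Scissors.

Scissors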